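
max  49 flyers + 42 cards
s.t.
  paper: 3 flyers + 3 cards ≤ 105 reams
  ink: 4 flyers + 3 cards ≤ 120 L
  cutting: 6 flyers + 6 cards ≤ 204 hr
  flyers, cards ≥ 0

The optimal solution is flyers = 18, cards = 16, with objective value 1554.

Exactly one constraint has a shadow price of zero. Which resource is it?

paper

paper: 102/105 (slack 3)
ink: 120/120 (binding)
cutting: 204/204 (binding)
By complementary slackness, a constraint with positive slack has shadow price 0 → paper.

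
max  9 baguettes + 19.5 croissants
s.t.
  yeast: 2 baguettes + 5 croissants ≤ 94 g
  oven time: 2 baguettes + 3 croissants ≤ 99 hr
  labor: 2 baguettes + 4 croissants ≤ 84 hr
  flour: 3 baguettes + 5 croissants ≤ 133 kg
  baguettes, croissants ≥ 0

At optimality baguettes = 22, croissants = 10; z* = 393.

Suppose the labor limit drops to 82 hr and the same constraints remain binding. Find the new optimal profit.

Check each constraint at x*: yeast 94/94 (tight); oven time 74/99 (slack 25); labor 84/84 (tight); flour 116/133 (slack 17).
Slack constraints have shadow price 0 (complementary slackness).
From A_Bᵀ y = c: 2·y_yeast + 2·y_labor = 9; 5·y_yeast + 4·y_labor = 19.5.
This yields shadow prices y_yeast = 1.5, y_labor = 3.
Δz = y_labor·Δb = 3 × (-2) = -6, so new z* = 393 − 6 = 387.

387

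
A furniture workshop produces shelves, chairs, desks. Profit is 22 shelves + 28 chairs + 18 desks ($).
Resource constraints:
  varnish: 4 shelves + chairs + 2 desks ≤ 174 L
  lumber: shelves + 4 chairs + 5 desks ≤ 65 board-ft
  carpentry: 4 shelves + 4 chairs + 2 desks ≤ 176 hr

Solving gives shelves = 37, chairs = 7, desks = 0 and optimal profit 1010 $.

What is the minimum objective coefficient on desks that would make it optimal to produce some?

20

At the optimum: varnish uses 155 of 174 (slack = 19); lumber uses 65 of 65 (binding); carpentry uses 176 of 176 (binding).
By complementary slackness, y = 0 for the non-binding constraint.
From A_Bᵀ y = c: 1·y_lumber + 4·y_carpentry = 22; 4·y_lumber + 4·y_carpentry = 28.
→ y_lumber = 2 and y_carpentry = 5.
desks enters the basis when its profit ≥ yᵀa₃ = 2·5 + 5·2 = 20.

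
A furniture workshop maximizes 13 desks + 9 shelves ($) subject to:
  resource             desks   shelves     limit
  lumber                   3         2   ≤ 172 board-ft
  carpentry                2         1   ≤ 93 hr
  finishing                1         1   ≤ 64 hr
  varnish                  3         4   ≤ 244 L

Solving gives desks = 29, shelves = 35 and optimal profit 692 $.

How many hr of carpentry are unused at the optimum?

carpentry used = 2·29 + 1·35 = 93; slack = 93 − 93 = 0.

0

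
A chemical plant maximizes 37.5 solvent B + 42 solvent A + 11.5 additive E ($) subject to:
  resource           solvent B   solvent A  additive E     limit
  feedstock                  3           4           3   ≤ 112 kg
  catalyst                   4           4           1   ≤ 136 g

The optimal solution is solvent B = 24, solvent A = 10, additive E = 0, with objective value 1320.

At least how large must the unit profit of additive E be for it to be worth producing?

19.5

Check each constraint at x*: feedstock 112/112 (tight); catalyst 136/136 (tight).
The binding rows give the dual system: 3·y_feedstock + 4·y_catalyst = 37.5 and 4·y_feedstock + 4·y_catalyst = 42.
Solving: y_feedstock = 4.5, y_catalyst = 6.
additive E enters the basis when its profit ≥ yᵀa₃ = 4.5·3 + 6·1 = 19.5.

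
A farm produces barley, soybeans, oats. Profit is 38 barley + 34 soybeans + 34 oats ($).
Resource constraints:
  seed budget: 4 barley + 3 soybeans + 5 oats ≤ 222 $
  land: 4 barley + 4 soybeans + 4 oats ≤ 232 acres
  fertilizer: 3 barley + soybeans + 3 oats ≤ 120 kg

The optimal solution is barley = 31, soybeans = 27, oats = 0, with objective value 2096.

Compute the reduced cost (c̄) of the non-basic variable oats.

Binding: land and fertilizer. Non-binding: seed budget (17 unused).
Since seed budget is not tight, its dual is 0.
From A_Bᵀ y = c: 4·y_land + 3·y_fertilizer = 38; 4·y_land + 1·y_fertilizer = 34.
Solving: y_land = 8, y_fertilizer = 2.
Reduced cost of oats: c₃ − yᵀa₃ = 34 − (8·4 + 2·3) = 34 − 38 = -4.

-4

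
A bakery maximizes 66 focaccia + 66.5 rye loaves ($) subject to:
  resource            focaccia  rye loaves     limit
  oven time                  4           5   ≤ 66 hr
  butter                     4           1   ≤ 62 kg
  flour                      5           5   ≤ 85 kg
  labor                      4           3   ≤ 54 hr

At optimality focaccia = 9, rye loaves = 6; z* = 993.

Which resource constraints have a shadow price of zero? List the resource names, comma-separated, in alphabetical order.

oven time: 66/66 (binding)
butter: 42/62 (slack 20)
flour: 75/85 (slack 10)
labor: 54/54 (binding)
By complementary slackness, a constraint with positive slack has shadow price 0 → butter, flour.

butter, flour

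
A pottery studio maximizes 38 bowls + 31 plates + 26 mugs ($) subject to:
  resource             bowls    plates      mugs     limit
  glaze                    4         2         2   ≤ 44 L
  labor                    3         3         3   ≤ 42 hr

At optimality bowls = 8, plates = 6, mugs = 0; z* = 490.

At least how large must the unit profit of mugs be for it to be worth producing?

Both glaze and labor are binding at x*.
From A_Bᵀ y = c: 4·y_glaze + 3·y_labor = 38; 2·y_glaze + 3·y_labor = 31.
Solving: y_glaze = 3.5, y_labor = 8.
mugs enters the basis when its profit ≥ yᵀa₃ = 3.5·2 + 8·3 = 31.

31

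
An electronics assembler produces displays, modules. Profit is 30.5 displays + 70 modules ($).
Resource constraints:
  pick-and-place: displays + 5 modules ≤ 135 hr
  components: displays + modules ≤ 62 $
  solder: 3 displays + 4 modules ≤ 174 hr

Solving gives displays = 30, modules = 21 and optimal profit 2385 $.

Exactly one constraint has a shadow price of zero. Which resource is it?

pick-and-place: 135/135 (binding)
components: 51/62 (slack 11)
solder: 174/174 (binding)
By complementary slackness, a constraint with positive slack has shadow price 0 → components.

components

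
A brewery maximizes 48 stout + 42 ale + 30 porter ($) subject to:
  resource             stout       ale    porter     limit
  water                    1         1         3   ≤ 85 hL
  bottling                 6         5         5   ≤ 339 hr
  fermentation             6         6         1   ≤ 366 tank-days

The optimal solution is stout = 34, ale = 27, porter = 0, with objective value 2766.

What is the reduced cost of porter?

-2

At the optimum: water uses 61 of 85 (slack = 24); bottling uses 339 of 339 (binding); fermentation uses 366 of 366 (binding).
Slack constraints have shadow price 0 (complementary slackness).
Dual feasibility on the basic columns requires 6·y_bottling + 6·y_fermentation = 48, 5·y_bottling + 6·y_fermentation = 42.
→ y_bottling = 6 and y_fermentation = 2.
Reduced cost of porter: c₃ − yᵀa₃ = 30 − (6·5 + 2·1) = 30 − 32 = -2.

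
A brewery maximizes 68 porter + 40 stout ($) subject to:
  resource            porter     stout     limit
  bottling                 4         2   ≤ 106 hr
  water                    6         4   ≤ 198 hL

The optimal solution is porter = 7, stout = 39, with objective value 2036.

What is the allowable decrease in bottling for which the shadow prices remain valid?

7

Binding constraints: bottling, water. The basis is B = [[4,2],[6,4]] with det 4.
Per unit decrease in bottling, x* moves by d = (-1, 1.5).
The basis stays optimal until porter reaches 0; allowable decrease = 7 hr.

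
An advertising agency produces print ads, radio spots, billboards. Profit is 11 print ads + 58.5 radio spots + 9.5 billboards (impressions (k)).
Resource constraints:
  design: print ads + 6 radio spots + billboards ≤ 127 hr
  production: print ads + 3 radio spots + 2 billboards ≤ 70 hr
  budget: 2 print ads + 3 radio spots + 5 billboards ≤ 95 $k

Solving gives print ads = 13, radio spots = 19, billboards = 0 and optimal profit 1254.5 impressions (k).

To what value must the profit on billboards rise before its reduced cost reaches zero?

Check each constraint at x*: design 127/127 (tight); production 70/70 (tight); budget 83/95 (slack 12).
Slack constraints have shadow price 0 (complementary slackness).
The binding rows give the dual system: 1·y_design + 1·y_production = 11 and 6·y_design + 3·y_production = 58.5.
This yields shadow prices y_design = 8.5, y_production = 2.5.
billboards enters the basis when its profit ≥ yᵀa₃ = 8.5·1 + 2.5·2 = 13.5.

13.5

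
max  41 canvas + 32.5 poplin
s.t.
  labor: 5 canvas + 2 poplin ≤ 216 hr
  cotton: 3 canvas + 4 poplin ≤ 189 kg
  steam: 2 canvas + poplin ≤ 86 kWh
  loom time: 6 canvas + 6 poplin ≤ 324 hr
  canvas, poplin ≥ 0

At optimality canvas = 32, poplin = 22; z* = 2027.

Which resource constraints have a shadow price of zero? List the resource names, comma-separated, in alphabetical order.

labor: 204/216 (slack 12)
cotton: 184/189 (slack 5)
steam: 86/86 (binding)
loom time: 324/324 (binding)
By complementary slackness, a constraint with positive slack has shadow price 0 → cotton, labor.

cotton, labor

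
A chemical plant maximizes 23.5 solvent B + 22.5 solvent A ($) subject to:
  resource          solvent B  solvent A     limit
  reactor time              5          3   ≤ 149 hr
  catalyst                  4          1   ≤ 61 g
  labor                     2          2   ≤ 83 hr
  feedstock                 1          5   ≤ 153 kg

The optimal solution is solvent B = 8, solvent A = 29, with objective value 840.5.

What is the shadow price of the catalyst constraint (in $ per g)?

5

Binding: catalyst and feedstock. Non-binding: reactor time (22 unused), labor (9 unused).
Slack constraints have shadow price 0 (complementary slackness).
The binding rows give the dual system: 4·y_catalyst + 1·y_feedstock = 23.5 and 1·y_catalyst + 5·y_feedstock = 22.5.
This yields shadow prices y_catalyst = 5, y_feedstock = 3.5.
Shadow price of catalyst = 5.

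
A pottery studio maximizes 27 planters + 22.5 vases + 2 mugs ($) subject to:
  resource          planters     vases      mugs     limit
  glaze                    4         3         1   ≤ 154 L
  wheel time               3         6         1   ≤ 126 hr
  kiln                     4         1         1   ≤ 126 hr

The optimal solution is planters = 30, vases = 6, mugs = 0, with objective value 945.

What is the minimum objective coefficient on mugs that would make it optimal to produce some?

Check each constraint at x*: glaze 138/154 (slack 16); wheel time 126/126 (tight); kiln 126/126 (tight).
Since glaze is not tight, its dual is 0.
From A_Bᵀ y = c: 3·y_wheel time + 4·y_kiln = 27; 6·y_wheel time + 1·y_kiln = 22.5.
→ y_wheel time = 3 and y_kiln = 4.5.
mugs enters the basis when its profit ≥ yᵀa₃ = 3·1 + 4.5·1 = 7.5.

7.5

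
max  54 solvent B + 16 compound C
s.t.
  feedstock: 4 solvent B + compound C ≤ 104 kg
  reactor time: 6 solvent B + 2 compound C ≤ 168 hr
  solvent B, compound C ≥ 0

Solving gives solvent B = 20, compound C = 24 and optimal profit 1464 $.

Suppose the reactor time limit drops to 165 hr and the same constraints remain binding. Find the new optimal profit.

Both feedstock and reactor time are binding at x*.
The binding rows give the dual system: 4·y_feedstock + 6·y_reactor time = 54 and 1·y_feedstock + 2·y_reactor time = 16.
This yields shadow prices y_feedstock = 6, y_reactor time = 5.
Δz = y_reactor time·Δb = 5 × (-3) = -15, so new z* = 1464 − 15 = 1449.

1449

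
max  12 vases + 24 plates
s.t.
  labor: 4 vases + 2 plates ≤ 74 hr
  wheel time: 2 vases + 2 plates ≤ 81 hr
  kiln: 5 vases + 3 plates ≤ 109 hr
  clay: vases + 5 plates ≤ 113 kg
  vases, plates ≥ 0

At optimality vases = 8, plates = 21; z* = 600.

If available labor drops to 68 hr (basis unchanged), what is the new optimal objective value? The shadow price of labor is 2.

Δb = -6, so new z* = 600 + (2)·(-6) = 600 − 12 = 588.

588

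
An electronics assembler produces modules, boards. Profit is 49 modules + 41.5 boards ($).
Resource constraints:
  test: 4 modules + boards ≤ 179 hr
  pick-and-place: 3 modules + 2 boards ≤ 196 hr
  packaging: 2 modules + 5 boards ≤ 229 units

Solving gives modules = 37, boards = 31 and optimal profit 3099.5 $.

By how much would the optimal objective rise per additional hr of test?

Binding: test and packaging. Non-binding: pick-and-place (23 unused).
By complementary slackness, y = 0 for the non-binding constraint.
The binding rows give the dual system: 4·y_test + 2·y_packaging = 49 and 1·y_test + 5·y_packaging = 41.5.
Solving: y_test = 9, y_packaging = 6.5.
Shadow price of test = 9.

9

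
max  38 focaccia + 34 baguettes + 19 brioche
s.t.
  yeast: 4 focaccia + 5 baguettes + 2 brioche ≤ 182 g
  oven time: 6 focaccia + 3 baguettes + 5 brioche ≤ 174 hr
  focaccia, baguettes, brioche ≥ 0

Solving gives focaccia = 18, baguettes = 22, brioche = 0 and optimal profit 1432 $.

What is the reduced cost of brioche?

Both yeast and oven time are binding at x*.
Dual feasibility on the basic columns requires 4·y_yeast + 6·y_oven time = 38, 5·y_yeast + 3·y_oven time = 34.
Solving: y_yeast = 5, y_oven time = 3.
Reduced cost of brioche: c₃ − yᵀa₃ = 19 − (5·2 + 3·5) = 19 − 25 = -6.

-6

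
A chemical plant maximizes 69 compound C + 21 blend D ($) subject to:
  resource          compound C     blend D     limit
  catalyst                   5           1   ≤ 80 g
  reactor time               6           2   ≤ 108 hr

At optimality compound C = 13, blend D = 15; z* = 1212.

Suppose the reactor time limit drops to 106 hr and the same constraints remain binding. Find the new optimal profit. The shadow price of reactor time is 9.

1194

Δb = -2, so new z* = 1212 + (9)·(-2) = 1212 − 18 = 1194.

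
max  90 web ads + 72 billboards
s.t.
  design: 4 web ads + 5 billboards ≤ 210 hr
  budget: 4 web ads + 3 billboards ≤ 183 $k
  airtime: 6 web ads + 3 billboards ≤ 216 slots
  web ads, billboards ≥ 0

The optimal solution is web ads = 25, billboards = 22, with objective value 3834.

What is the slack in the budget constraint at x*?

budget used = 4·25 + 3·22 = 166; slack = 183 − 166 = 17.

17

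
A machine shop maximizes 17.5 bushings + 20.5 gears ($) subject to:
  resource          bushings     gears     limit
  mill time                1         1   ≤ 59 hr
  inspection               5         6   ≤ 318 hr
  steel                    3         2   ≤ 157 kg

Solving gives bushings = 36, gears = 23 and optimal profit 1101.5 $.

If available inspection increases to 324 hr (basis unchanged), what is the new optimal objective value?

Check each constraint at x*: mill time 59/59 (tight); inspection 318/318 (tight); steel 154/157 (slack 3).
Since steel is not tight, its dual is 0.
The binding rows give the dual system: 1·y_mill time + 5·y_inspection = 17.5 and 1·y_mill time + 6·y_inspection = 20.5.
Solving: y_mill time = 2.5, y_inspection = 3.
Δz = y_inspection·Δb = 3 × (6) = 18, so new z* = 1101.5 + 18 = 1119.5.

1119.5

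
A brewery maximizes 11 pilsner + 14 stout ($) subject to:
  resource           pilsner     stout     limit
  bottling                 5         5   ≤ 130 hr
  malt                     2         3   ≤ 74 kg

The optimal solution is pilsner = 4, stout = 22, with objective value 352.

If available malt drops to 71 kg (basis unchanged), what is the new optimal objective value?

At the optimum: bottling uses 130 of 130 (binding); malt uses 74 of 74 (binding).
From A_Bᵀ y = c: 5·y_bottling + 2·y_malt = 11; 5·y_bottling + 3·y_malt = 14.
→ y_bottling = 1 and y_malt = 3.
Δz = y_malt·Δb = 3 × (-3) = -9, so new z* = 352 − 9 = 343.

343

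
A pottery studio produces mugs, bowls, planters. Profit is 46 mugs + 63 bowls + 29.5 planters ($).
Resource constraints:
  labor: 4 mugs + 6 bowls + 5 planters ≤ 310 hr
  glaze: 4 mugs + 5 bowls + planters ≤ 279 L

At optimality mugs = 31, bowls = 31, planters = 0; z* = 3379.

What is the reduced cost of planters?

-4

Both labor and glaze are binding at x*.
From A_Bᵀ y = c: 4·y_labor + 4·y_glaze = 46; 6·y_labor + 5·y_glaze = 63.
→ y_labor = 5.5 and y_glaze = 6.
Reduced cost of planters: c₃ − yᵀa₃ = 29.5 − (5.5·5 + 6·1) = 29.5 − 33.5 = -4.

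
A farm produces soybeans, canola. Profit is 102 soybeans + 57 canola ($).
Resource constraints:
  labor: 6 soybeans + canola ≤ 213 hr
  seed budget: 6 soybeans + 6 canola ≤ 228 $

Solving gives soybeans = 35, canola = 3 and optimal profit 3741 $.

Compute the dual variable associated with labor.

Both labor and seed budget are binding at x*.
From A_Bᵀ y = c: 6·y_labor + 6·y_seed budget = 102; 1·y_labor + 6·y_seed budget = 57.
Solving: y_labor = 9, y_seed budget = 8.
Shadow price of labor = 9.

9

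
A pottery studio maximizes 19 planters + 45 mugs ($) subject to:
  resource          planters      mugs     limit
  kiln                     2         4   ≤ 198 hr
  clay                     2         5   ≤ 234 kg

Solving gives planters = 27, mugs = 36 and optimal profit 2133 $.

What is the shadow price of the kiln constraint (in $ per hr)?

Check each constraint at x*: kiln 198/198 (tight); clay 234/234 (tight).
Dual feasibility on the basic columns requires 2·y_kiln + 2·y_clay = 19, 4·y_kiln + 5·y_clay = 45.
→ y_kiln = 2.5 and y_clay = 7.
Shadow price of kiln = 2.5.

2.5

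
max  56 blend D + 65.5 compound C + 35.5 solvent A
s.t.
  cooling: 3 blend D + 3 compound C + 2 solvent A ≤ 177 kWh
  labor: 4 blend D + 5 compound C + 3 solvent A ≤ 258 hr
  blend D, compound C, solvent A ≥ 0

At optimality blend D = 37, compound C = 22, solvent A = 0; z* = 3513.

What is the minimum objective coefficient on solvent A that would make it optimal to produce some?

At the optimum: cooling uses 177 of 177 (binding); labor uses 258 of 258 (binding).
The binding rows give the dual system: 3·y_cooling + 4·y_labor = 56 and 3·y_cooling + 5·y_labor = 65.5.
This yields shadow prices y_cooling = 6, y_labor = 9.5.
solvent A enters the basis when its profit ≥ yᵀa₃ = 6·2 + 9.5·3 = 40.5.

40.5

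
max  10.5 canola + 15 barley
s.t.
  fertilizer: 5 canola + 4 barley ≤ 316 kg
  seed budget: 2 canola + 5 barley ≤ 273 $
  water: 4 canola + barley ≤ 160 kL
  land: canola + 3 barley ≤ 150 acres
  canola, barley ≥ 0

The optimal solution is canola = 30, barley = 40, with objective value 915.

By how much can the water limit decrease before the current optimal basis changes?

110

Binding constraints: water, land. The basis is B = [[4,1],[1,3]] with det 11.
Per unit decrease in water, x* moves by d = (-0.2727, 0.0909).
The basis stays optimal until canola reaches 0; allowable decrease = 110 kL.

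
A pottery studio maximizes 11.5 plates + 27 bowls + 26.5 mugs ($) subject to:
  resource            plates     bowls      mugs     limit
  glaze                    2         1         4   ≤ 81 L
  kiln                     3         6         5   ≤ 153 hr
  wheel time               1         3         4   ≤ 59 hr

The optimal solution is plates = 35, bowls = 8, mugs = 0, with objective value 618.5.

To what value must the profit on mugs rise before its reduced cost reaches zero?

28.5

Binding: kiln and wheel time. Non-binding: glaze (3 unused).
By complementary slackness, y = 0 for the non-binding constraint.
From A_Bᵀ y = c: 3·y_kiln + 1·y_wheel time = 11.5; 6·y_kiln + 3·y_wheel time = 27.
This yields shadow prices y_kiln = 2.5, y_wheel time = 4.
mugs enters the basis when its profit ≥ yᵀa₃ = 2.5·5 + 4·4 = 28.5.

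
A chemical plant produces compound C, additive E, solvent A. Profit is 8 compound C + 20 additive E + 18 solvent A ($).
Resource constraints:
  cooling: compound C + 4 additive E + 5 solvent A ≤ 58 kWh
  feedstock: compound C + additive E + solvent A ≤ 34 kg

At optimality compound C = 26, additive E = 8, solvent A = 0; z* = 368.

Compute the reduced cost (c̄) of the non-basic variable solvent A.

-6

Check each constraint at x*: cooling 58/58 (tight); feedstock 34/34 (tight).
From A_Bᵀ y = c: 1·y_cooling + 1·y_feedstock = 8; 4·y_cooling + 1·y_feedstock = 20.
→ y_cooling = 4 and y_feedstock = 4.
Reduced cost of solvent A: c₃ − yᵀa₃ = 18 − (4·5 + 4·1) = 18 − 24 = -6.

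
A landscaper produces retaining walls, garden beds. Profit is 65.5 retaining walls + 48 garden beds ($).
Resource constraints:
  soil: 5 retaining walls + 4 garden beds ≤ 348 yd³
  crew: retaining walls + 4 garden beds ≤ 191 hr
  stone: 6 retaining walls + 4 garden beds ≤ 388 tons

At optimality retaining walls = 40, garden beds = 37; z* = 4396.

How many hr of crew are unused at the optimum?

3

crew used = 1·40 + 4·37 = 188; slack = 191 − 188 = 3.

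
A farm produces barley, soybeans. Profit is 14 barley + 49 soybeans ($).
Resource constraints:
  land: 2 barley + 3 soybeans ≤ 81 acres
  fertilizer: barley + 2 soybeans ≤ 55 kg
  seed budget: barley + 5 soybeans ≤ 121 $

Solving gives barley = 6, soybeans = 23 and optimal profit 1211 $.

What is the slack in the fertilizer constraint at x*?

fertilizer used = 1·6 + 2·23 = 52; slack = 55 − 52 = 3.

3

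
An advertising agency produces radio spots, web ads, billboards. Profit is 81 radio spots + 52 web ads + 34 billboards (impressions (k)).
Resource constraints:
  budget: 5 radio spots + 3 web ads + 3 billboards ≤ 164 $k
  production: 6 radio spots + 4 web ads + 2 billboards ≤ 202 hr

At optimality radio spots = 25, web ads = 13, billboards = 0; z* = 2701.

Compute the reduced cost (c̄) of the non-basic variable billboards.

Check each constraint at x*: budget 164/164 (tight); production 202/202 (tight).
From A_Bᵀ y = c: 5·y_budget + 6·y_production = 81; 3·y_budget + 4·y_production = 52.
Solving: y_budget = 6, y_production = 8.5.
Reduced cost of billboards: c₃ − yᵀa₃ = 34 − (6·3 + 8.5·2) = 34 − 35 = -1.

-1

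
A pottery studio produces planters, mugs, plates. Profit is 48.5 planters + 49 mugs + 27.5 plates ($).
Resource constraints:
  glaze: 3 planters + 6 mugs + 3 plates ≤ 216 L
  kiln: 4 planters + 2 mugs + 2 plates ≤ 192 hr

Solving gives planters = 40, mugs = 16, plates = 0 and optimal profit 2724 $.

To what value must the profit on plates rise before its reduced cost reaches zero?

32.5

Check each constraint at x*: glaze 216/216 (tight); kiln 192/192 (tight).
The binding rows give the dual system: 3·y_glaze + 4·y_kiln = 48.5 and 6·y_glaze + 2·y_kiln = 49.
→ y_glaze = 5.5 and y_kiln = 8.
plates enters the basis when its profit ≥ yᵀa₃ = 5.5·3 + 8·2 = 32.5.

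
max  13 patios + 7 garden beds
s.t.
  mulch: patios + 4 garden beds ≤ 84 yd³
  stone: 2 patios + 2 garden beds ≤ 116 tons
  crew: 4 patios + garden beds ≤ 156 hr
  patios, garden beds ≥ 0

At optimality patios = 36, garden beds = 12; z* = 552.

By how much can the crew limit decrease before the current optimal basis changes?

135

Binding constraints: mulch, crew. The basis is B = [[1,4],[4,1]] with det -15.
Per unit decrease in crew, x* moves by d = (-0.2667, 0.0667).
The basis stays optimal until patios reaches 0; allowable decrease = 135 hr.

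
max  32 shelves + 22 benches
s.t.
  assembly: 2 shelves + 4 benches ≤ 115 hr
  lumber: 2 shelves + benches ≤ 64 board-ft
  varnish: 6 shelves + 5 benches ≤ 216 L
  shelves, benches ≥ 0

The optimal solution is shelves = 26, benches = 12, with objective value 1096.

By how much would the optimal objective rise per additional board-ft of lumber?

7

Check each constraint at x*: assembly 100/115 (slack 15); lumber 64/64 (tight); varnish 216/216 (tight).
Slack constraints have shadow price 0 (complementary slackness).
Dual feasibility on the basic columns requires 2·y_lumber + 6·y_varnish = 32, 1·y_lumber + 5·y_varnish = 22.
Solving: y_lumber = 7, y_varnish = 3.
Shadow price of lumber = 7.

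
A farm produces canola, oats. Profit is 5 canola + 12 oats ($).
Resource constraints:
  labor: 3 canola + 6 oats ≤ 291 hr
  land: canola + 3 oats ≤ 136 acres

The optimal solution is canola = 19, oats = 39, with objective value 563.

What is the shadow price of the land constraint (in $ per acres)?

Both labor and land are binding at x*.
Dual feasibility on the basic columns requires 3·y_labor + 1·y_land = 5, 6·y_labor + 3·y_land = 12.
→ y_labor = 1 and y_land = 2.
Shadow price of land = 2.

2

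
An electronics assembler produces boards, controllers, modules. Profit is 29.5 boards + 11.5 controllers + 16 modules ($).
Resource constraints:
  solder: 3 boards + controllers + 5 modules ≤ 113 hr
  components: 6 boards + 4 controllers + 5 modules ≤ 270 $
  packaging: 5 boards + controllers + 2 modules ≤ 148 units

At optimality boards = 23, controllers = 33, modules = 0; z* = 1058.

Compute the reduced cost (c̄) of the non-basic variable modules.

-1

Check each constraint at x*: solder 102/113 (slack 11); components 270/270 (tight); packaging 148/148 (tight).
Since solder is not tight, its dual is 0.
From A_Bᵀ y = c: 6·y_components + 5·y_packaging = 29.5; 4·y_components + 1·y_packaging = 11.5.
This yields shadow prices y_components = 2, y_packaging = 3.5.
Reduced cost of modules: c₃ − yᵀa₃ = 16 − (2·5 + 3.5·2) = 16 − 17 = -1.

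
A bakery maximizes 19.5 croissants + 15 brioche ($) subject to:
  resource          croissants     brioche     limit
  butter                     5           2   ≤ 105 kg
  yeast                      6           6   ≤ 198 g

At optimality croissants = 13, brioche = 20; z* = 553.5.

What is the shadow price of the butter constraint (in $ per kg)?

1.5

Check each constraint at x*: butter 105/105 (tight); yeast 198/198 (tight).
Dual feasibility on the basic columns requires 5·y_butter + 6·y_yeast = 19.5, 2·y_butter + 6·y_yeast = 15.
→ y_butter = 1.5 and y_yeast = 2.
Shadow price of butter = 1.5.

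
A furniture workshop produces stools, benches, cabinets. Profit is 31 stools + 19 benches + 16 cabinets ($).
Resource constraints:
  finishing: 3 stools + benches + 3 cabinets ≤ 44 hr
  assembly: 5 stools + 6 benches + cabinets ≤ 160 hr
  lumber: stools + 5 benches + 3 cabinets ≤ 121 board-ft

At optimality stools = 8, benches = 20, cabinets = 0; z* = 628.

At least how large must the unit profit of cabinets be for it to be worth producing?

At the optimum: finishing uses 44 of 44 (binding); assembly uses 160 of 160 (binding); lumber uses 108 of 121 (slack = 13).
By complementary slackness, y = 0 for the non-binding constraint.
The binding rows give the dual system: 3·y_finishing + 5·y_assembly = 31 and 1·y_finishing + 6·y_assembly = 19.
→ y_finishing = 7 and y_assembly = 2.
cabinets enters the basis when its profit ≥ yᵀa₃ = 7·3 + 2·1 = 23.

23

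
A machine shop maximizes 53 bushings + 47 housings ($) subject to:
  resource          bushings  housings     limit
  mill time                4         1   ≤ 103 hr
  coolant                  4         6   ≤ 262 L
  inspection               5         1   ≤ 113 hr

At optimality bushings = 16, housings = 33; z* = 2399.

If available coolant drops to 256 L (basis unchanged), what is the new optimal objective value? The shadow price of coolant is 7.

2357

Δb = -6, so new z* = 2399 + (7)·(-6) = 2399 − 42 = 2357.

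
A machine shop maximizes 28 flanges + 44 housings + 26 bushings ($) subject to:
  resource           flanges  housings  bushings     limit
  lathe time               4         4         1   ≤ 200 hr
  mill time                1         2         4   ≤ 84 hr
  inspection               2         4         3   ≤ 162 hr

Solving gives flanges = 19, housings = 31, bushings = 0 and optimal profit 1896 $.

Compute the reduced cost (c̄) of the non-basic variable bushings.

-1

Binding: lathe time and inspection. Non-binding: mill time (3 unused).
By complementary slackness, y = 0 for the non-binding constraint.
From A_Bᵀ y = c: 4·y_lathe time + 2·y_inspection = 28; 4·y_lathe time + 4·y_inspection = 44.
→ y_lathe time = 3 and y_inspection = 8.
Reduced cost of bushings: c₃ − yᵀa₃ = 26 − (3·1 + 8·3) = 26 − 27 = -1.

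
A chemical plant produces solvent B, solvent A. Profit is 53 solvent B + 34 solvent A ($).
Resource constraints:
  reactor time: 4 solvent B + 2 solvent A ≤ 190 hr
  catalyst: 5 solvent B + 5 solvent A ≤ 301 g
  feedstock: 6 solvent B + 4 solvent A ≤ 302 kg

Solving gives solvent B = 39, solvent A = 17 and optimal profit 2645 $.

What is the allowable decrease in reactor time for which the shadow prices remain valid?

8.4

Binding constraints: reactor time, feedstock. The basis is B = [[4,2],[6,4]] with det 4.
Per unit decrease in reactor time, x* moves by d = (-1, 1.5).
The basis stays optimal until catalyst becomes binding; allowable decrease = 8.4 hr.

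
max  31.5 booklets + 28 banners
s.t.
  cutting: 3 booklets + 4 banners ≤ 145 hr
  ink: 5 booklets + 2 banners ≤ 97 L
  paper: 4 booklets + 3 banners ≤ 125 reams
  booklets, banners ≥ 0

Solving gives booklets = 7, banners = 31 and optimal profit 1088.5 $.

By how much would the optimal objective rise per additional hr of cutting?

5.5

At the optimum: cutting uses 145 of 145 (binding); ink uses 97 of 97 (binding); paper uses 121 of 125 (slack = 4).
By complementary slackness, y = 0 for the non-binding constraint.
Dual feasibility on the basic columns requires 3·y_cutting + 5·y_ink = 31.5, 4·y_cutting + 2·y_ink = 28.
This yields shadow prices y_cutting = 5.5, y_ink = 3.
Shadow price of cutting = 5.5.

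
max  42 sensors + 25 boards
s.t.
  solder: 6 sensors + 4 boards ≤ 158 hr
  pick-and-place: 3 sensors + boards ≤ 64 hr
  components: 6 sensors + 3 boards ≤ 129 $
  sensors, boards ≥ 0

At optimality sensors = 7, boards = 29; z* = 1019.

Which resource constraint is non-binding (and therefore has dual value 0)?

solder: 158/158 (binding)
pick-and-place: 50/64 (slack 14)
components: 129/129 (binding)
By complementary slackness, a constraint with positive slack has shadow price 0 → pick-and-place.

pick-and-place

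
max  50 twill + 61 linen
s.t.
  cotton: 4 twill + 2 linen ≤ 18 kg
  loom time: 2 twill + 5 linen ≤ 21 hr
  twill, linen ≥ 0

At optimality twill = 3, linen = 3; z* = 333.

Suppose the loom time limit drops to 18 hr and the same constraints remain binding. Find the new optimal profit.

Check each constraint at x*: cotton 18/18 (tight); loom time 21/21 (tight).
From A_Bᵀ y = c: 4·y_cotton + 2·y_loom time = 50; 2·y_cotton + 5·y_loom time = 61.
This yields shadow prices y_cotton = 8, y_loom time = 9.
Δz = y_loom time·Δb = 9 × (-3) = -27, so new z* = 333 − 27 = 306.

306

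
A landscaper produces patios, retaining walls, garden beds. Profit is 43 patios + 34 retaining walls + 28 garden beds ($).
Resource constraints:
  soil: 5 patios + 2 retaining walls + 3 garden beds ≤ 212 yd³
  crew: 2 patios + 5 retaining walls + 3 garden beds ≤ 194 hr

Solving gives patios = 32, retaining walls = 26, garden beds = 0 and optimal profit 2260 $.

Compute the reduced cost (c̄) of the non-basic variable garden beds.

-5

Both soil and crew are binding at x*.
From A_Bᵀ y = c: 5·y_soil + 2·y_crew = 43; 2·y_soil + 5·y_crew = 34.
→ y_soil = 7 and y_crew = 4.
Reduced cost of garden beds: c₃ − yᵀa₃ = 28 − (7·3 + 4·3) = 28 − 33 = -5.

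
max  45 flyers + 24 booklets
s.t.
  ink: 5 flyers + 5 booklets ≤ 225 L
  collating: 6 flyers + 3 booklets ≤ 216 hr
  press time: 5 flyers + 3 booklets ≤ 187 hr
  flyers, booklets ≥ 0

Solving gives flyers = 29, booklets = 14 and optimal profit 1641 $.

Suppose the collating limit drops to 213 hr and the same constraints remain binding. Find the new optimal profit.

1626

At the optimum: ink uses 215 of 225 (slack = 10); collating uses 216 of 216 (binding); press time uses 187 of 187 (binding).
Slack constraints have shadow price 0 (complementary slackness).
From A_Bᵀ y = c: 6·y_collating + 5·y_press time = 45; 3·y_collating + 3·y_press time = 24.
→ y_collating = 5 and y_press time = 3.
Δz = y_collating·Δb = 5 × (-3) = -15, so new z* = 1641 − 15 = 1626.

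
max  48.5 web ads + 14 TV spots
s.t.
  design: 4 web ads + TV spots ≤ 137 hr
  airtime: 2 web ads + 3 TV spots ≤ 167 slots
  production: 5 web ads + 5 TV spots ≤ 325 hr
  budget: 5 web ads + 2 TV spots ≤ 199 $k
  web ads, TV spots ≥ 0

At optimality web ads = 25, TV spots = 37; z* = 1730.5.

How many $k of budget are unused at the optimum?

0

budget used = 5·25 + 2·37 = 199; slack = 199 − 199 = 0.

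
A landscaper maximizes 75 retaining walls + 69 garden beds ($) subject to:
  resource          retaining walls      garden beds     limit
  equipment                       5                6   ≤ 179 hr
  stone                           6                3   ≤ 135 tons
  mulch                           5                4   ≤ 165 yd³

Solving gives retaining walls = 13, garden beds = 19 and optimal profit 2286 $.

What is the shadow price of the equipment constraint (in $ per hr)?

9

At the optimum: equipment uses 179 of 179 (binding); stone uses 135 of 135 (binding); mulch uses 141 of 165 (slack = 24).
By complementary slackness, y = 0 for the non-binding constraint.
From A_Bᵀ y = c: 5·y_equipment + 6·y_stone = 75; 6·y_equipment + 3·y_stone = 69.
This yields shadow prices y_equipment = 9, y_stone = 5.
Shadow price of equipment = 9.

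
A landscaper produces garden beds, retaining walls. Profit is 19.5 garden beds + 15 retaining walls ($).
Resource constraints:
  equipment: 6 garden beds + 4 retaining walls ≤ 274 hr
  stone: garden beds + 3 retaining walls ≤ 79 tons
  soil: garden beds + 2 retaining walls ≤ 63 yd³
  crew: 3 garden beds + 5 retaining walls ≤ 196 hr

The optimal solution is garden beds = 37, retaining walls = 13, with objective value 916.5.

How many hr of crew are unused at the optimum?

crew used = 3·37 + 5·13 = 176; slack = 196 − 176 = 20.

20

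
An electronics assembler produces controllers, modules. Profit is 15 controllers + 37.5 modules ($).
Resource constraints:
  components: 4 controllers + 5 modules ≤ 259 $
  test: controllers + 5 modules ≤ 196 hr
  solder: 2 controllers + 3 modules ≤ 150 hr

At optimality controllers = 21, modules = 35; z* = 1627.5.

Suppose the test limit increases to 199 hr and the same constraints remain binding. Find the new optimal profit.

Binding: components and test. Non-binding: solder (3 unused).
By complementary slackness, y = 0 for the non-binding constraint.
From A_Bᵀ y = c: 4·y_components + 1·y_test = 15; 5·y_components + 5·y_test = 37.5.
→ y_components = 2.5 and y_test = 5.
Δz = y_test·Δb = 5 × (3) = 15, so new z* = 1627.5 + 15 = 1642.5.

1642.5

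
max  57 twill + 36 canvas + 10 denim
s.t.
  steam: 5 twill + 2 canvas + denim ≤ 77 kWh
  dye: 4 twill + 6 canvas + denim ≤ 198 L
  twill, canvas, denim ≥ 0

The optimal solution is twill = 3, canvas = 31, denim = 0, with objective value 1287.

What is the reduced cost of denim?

-2

Check each constraint at x*: steam 77/77 (tight); dye 198/198 (tight).
The binding rows give the dual system: 5·y_steam + 4·y_dye = 57 and 2·y_steam + 6·y_dye = 36.
Solving: y_steam = 9, y_dye = 3.
Reduced cost of denim: c₃ − yᵀa₃ = 10 − (9·1 + 3·1) = 10 − 12 = -2.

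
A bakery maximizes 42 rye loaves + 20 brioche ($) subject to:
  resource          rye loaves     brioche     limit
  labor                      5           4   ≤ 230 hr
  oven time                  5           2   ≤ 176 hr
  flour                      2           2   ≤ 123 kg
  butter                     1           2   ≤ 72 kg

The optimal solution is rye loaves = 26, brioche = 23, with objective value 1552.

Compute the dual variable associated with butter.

Check each constraint at x*: labor 222/230 (slack 8); oven time 176/176 (tight); flour 98/123 (slack 25); butter 72/72 (tight).
Since labor, flour are not tight, their duals are 0.
From A_Bᵀ y = c: 5·y_oven time + 1·y_butter = 42; 2·y_oven time + 2·y_butter = 20.
→ y_oven time = 8 and y_butter = 2.
Shadow price of butter = 2.

2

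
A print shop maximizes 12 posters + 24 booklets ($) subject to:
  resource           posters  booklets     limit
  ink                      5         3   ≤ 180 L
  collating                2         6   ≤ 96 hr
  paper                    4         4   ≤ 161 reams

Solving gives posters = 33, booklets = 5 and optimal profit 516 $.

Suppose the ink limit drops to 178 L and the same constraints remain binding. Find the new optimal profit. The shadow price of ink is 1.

Δb = -2, so new z* = 516 + (1)·(-2) = 516 − 2 = 514.

514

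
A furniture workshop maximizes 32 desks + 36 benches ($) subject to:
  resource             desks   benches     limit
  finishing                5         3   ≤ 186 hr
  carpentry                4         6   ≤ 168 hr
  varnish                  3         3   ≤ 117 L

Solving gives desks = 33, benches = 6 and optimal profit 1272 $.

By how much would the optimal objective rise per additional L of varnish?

At the optimum: finishing uses 183 of 186 (slack = 3); carpentry uses 168 of 168 (binding); varnish uses 117 of 117 (binding).
Slack constraints have shadow price 0 (complementary slackness).
From A_Bᵀ y = c: 4·y_carpentry + 3·y_varnish = 32; 6·y_carpentry + 3·y_varnish = 36.
Solving: y_carpentry = 2, y_varnish = 8.
Shadow price of varnish = 8.

8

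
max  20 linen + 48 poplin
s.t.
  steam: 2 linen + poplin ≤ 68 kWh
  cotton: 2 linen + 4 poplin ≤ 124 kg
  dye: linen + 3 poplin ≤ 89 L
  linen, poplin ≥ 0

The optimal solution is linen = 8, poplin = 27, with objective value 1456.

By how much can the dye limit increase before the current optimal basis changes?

4

Binding constraints: cotton, dye. The basis is B = [[2,4],[1,3]] with det 2.
Per unit increase in dye, x* moves by d = (-2, 1).
The basis stays optimal until linen reaches 0; allowable increase = 4 L.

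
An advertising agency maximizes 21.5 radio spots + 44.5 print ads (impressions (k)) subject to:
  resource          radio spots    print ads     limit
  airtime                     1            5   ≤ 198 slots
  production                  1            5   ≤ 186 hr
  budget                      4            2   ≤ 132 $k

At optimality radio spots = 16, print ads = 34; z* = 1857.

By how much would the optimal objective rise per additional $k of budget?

Binding: production and budget. Non-binding: airtime (12 unused).
Since airtime is not tight, its dual is 0.
From A_Bᵀ y = c: 1·y_production + 4·y_budget = 21.5; 5·y_production + 2·y_budget = 44.5.
This yields shadow prices y_production = 7.5, y_budget = 3.5.
Shadow price of budget = 3.5.

3.5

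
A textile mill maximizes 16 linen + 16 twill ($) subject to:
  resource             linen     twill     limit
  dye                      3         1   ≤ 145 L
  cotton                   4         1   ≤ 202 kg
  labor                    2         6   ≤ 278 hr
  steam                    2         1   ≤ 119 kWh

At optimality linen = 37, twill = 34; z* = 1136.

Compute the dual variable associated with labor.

At the optimum: dye uses 145 of 145 (binding); cotton uses 182 of 202 (slack = 20); labor uses 278 of 278 (binding); steam uses 108 of 119 (slack = 11).
Slack constraints have shadow price 0 (complementary slackness).
Dual feasibility on the basic columns requires 3·y_dye + 2·y_labor = 16, 1·y_dye + 6·y_labor = 16.
Solving: y_dye = 4, y_labor = 2.
Shadow price of labor = 2.

2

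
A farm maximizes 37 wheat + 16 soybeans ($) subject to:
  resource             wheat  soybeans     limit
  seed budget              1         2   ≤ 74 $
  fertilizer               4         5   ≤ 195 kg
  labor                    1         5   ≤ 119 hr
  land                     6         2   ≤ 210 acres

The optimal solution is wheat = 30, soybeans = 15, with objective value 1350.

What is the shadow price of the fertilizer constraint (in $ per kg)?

Binding: fertilizer and land. Non-binding: seed budget (14 unused), labor (14 unused).
By complementary slackness, y = 0 for the non-binding constraints.
Dual feasibility on the basic columns requires 4·y_fertilizer + 6·y_land = 37, 5·y_fertilizer + 2·y_land = 16.
Solving: y_fertilizer = 1, y_land = 5.5.
Shadow price of fertilizer = 1.

1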